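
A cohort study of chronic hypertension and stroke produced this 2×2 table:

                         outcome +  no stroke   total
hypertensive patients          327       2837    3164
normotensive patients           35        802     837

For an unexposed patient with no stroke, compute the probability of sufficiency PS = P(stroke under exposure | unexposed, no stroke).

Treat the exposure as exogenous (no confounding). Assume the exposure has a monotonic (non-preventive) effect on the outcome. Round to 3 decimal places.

PS ≈ 0.064

p₁ = P(outcome | exposed) = 327/3164 = 0.10335
p₀ = P(outcome | unexposed) = 35/837 = 0.041816
Under exogeneity and monotonicity, PS = (p₁ − p₀)/(1 − p₀).
PS = (0.10335 − 0.041816) / 0.95818 ≈ 0.0642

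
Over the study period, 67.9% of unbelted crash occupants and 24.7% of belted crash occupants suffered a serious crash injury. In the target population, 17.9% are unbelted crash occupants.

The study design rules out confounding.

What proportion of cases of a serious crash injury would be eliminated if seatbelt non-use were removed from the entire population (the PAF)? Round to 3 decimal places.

p₁ = 0.679, p₀ = 0.247.
Overall risk P(Y=1) = π·p₁ + (1−π)·p₀ = 0.179×0.679 + 0.821×0.247 = 0.32433.
Under exogeneity, PAF = [P(Y=1) − p₀] / P(Y=1).
PAF = (0.32433 − 0.247) / 0.32433 ≈ 0.2384

PAF ≈ 0.238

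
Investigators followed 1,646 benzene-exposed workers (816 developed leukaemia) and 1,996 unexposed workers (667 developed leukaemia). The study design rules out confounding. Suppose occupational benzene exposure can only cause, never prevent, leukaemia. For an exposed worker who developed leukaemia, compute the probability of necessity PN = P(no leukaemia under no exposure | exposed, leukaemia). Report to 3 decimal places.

p₁ = P(outcome | exposed) = 816/1646 = 0.49575
p₀ = P(outcome | unexposed) = 667/1996 = 0.33417
Under exogeneity and monotonicity, PN = (p₁ − p₀) / p₁.
PN = (0.49575 − 0.33417) / 0.49575 = 0.16158 / 0.49575 ≈ 0.3259

PN ≈ 0.326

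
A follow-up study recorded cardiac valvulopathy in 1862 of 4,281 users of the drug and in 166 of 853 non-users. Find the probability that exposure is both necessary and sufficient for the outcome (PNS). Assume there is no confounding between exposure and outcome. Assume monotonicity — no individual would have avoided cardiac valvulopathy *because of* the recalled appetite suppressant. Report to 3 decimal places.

p₁ = P(outcome | exposed) = 1862/4281 = 0.43495
p₀ = P(outcome | unexposed) = 166/853 = 0.19461
Under exogeneity and monotonicity, PNS = p₁ − p₀.
PNS = 0.43495 − 0.19461 = 0.24034

PNS ≈ 0.240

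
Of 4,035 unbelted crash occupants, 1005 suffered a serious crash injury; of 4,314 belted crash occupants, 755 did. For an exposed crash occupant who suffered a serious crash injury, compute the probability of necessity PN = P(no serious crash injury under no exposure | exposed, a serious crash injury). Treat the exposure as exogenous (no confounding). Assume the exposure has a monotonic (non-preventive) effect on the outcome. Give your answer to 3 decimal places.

p₁ = P(outcome | exposed) = 1005/4035 = 0.24907
p₀ = P(outcome | unexposed) = 755/4314 = 0.17501
Under exogeneity and monotonicity, PN = (p₁ − p₀) / p₁.
PN = (0.24907 − 0.17501) / 0.24907 = 0.074059 / 0.24907 ≈ 0.2973

PN ≈ 0.297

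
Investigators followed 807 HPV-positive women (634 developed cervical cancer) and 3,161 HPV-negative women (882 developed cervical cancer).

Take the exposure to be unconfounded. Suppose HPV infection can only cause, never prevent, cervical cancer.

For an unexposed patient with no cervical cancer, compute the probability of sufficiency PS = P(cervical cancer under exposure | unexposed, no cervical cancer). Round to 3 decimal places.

PS ≈ 0.703

p₁ = P(outcome | exposed) = 634/807 = 0.78563
p₀ = P(outcome | unexposed) = 882/3161 = 0.27903
Under exogeneity and monotonicity, PS = (p₁ − p₀) / (1 − p₀).
PS = (0.78563 − 0.27903) / (1 − 0.27903) = 0.5066 / 0.72097 ≈ 0.7027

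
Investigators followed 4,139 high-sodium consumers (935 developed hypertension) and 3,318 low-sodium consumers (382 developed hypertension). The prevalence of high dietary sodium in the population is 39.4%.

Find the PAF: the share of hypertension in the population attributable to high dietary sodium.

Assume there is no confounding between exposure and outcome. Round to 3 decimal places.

PAF ≈ 0.275

p₁ = P(outcome | exposed) = 935/4139 = 0.2259
p₀ = P(outcome | unexposed) = 382/3318 = 0.11513
Overall risk P(Y=1) = π·p₁ + (1−π)·p₀ = 0.394×0.2259 + 0.606×0.11513 = 0.15877.
Under exogeneity, PAF = [P(Y=1) − p₀] / P(Y=1).
PAF = (0.15877 − 0.11513) / 0.15877 ≈ 0.2749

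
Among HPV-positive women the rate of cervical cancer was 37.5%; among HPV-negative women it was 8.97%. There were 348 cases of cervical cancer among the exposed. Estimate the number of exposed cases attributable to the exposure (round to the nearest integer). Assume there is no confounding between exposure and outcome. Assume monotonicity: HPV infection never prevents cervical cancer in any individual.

about 265 cases

p₁ = 0.375, p₀ = 0.0897.
PN = (p₁ − p₀)/p₁ = (0.375 − 0.0897) / 0.375 ≈ 0.76080.
Attributable cases ≈ PN × (exposed cases) = 0.76080 × 348 ≈ 264.76.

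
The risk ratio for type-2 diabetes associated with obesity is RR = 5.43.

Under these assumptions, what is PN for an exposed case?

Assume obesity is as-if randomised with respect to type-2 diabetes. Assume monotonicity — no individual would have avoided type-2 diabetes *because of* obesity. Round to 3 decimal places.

Under exogeneity and monotonicity, PN = (RR − 1) / RR = 1 − 1/RR.
PN = (5.43 − 1) / 5.43 = 4.43 / 5.43 ≈ 0.8158

PN ≈ 0.816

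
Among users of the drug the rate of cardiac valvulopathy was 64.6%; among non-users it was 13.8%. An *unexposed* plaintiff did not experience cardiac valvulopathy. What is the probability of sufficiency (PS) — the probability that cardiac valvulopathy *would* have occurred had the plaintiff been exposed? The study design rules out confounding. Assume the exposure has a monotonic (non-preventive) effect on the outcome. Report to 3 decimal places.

p₁ = 0.646, p₀ = 0.138.
Under exogeneity and monotonicity, PS = (p₁ − p₀) / (1 − p₀).
PS = (0.646 − 0.138) / (1 − 0.138) = 0.508 / 0.862 ≈ 0.5893

PS ≈ 0.589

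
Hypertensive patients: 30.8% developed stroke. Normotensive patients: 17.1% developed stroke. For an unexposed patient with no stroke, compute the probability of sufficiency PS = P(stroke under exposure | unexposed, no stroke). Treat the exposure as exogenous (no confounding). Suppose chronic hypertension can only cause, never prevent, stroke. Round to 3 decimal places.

p₁ = 0.308, p₀ = 0.171.
Under exogeneity and monotonicity, PS = (p₁ − p₀) / (1 − p₀).
PS = (0.308 − 0.171) / (1 − 0.171) = 0.137 / 0.829 ≈ 0.1653

PS ≈ 0.165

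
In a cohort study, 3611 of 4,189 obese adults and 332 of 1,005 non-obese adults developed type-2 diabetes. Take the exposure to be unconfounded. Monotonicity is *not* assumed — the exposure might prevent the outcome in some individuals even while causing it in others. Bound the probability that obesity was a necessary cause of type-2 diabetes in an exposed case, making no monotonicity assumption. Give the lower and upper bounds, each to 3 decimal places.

p₁ = P(outcome | exposed) = 3611/4189 = 0.86202
p₀ = P(outcome | unexposed) = 332/1005 = 0.33035
Under exogeneity alone the bounds on PN are max{0,(p₁−p₀)/p₁} ≤ PN ≤ min{1,(1−p₀)/p₁}.
  lower = (p₁ − p₀)/p₁ = 0.53167 / 0.86202 ≈ 0.6168
  upper = min{1, (1 − p₀)/p₁} = 0.66965 / 0.86202 ≈ 0.7768

0.617 ≤ PN ≤ 0.777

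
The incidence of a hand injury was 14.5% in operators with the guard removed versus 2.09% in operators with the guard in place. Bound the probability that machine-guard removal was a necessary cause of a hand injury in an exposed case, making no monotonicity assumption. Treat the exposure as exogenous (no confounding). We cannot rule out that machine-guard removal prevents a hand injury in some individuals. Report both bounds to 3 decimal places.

p₁ = 0.145, p₀ = 0.0209.
Under exogeneity alone the bounds on PN are max{0,(p₁−p₀)/p₁} ≤ PN ≤ min{1,(1−p₀)/p₁}.
  lower = (p₁ − p₀)/p₁ = 0.1241 / 0.145 ≈ 0.8559
  upper = min{1, (1 − p₀)/p₁} = 0.9791 / 0.145 ≈ 6.7524 → capped at 1

0.856 ≤ PN ≤ 1.000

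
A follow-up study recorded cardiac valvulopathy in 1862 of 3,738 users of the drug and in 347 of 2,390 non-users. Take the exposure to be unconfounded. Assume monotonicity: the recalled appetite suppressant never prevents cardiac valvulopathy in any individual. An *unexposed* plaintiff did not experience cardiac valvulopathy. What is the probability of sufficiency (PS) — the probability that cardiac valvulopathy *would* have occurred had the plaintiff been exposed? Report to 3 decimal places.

PS ≈ 0.413

p₁ = P(outcome | exposed) = 1862/3738 = 0.49813
p₀ = P(outcome | unexposed) = 347/2390 = 0.14519
Under exogeneity and monotonicity, PS = (p₁ − p₀) / (1 − p₀).
PS = (0.49813 − 0.14519) / (1 − 0.14519) = 0.35294 / 0.85481 ≈ 0.4129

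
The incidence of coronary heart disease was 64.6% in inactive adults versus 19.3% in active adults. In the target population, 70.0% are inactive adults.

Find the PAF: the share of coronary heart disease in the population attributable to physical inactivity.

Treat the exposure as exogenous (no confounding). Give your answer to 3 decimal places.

p₁ = 0.646, p₀ = 0.193.
Overall risk P(Y=1) = π·p₁ + (1−π)·p₀ = 0.7×0.646 + 0.3×0.193 = 0.5101.
Under exogeneity, PAF = [P(Y=1) − p₀] / P(Y=1).
PAF = (0.5101 − 0.193) / 0.5101 ≈ 0.6216

PAF ≈ 0.622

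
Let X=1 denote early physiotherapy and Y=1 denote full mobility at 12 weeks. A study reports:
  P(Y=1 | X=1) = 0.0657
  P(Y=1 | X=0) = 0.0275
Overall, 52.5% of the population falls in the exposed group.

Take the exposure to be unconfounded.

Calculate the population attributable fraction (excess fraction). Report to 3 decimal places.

PAF ≈ 0.422

Let p₁ = 0.0657, p₀ = 0.0275.
Overall risk P(Y=1) = π·p₁ + (1−π)·p₀ = 0.525×0.0657 + 0.475×0.0275 = 0.047555.
Under exogeneity, PAF = [P(Y=1) − p₀] / P(Y=1).
PAF = (0.047555 − 0.0275) / 0.047555 ≈ 0.4217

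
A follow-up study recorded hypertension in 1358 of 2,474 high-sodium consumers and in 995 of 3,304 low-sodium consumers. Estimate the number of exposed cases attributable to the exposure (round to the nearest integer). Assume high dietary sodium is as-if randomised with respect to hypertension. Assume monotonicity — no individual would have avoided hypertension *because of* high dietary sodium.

about 613 cases

p₁ = P(outcome | exposed) = 1358/2474 = 0.54891
p₀ = P(outcome | unexposed) = 995/3304 = 0.30115
PN = (p₁ − p₀)/p₁ = (0.54891 − 0.30115) / 0.54891 ≈ 0.45137.
Attributable cases ≈ PN × (exposed cases) = 0.45137 × 1358 ≈ 612.95.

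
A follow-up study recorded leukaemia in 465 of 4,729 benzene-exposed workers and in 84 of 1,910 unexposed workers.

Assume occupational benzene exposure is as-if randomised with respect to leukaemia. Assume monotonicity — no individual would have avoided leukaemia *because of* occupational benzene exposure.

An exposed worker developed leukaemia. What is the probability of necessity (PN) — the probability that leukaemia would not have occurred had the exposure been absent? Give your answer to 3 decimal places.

p₁ = P(outcome | exposed) = 465/4729 = 0.098329
p₀ = P(outcome | unexposed) = 84/1910 = 0.043979
Under exogeneity and monotonicity, PN = (p₁ − p₀) / p₁.
PN = (0.098329 − 0.043979) / 0.098329 = 0.05435 / 0.098329 ≈ 0.5527

PN ≈ 0.553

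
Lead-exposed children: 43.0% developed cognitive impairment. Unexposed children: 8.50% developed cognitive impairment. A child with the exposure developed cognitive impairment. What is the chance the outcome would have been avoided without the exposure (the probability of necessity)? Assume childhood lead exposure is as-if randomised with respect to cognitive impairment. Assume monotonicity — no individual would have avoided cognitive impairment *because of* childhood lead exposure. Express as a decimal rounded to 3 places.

p₁ = 0.43, p₀ = 0.085.
Under exogeneity and monotonicity, PN = (p₁ − p₀) / p₁.
PN = (0.43 − 0.085) / 0.43 = 0.345 / 0.43 ≈ 0.8023

PN ≈ 0.802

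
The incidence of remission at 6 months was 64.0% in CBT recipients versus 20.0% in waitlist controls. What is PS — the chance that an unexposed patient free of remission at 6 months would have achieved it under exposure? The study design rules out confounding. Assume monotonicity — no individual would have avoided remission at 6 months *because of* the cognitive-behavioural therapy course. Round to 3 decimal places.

p₁ = 0.64, p₀ = 0.2.
Under exogeneity and monotonicity, PS = (p₁ − p₀) / (1 − p₀).
PS = (0.64 − 0.2) / (1 − 0.2) = 0.44 / 0.8 ≈ 0.5500

PS ≈ 0.550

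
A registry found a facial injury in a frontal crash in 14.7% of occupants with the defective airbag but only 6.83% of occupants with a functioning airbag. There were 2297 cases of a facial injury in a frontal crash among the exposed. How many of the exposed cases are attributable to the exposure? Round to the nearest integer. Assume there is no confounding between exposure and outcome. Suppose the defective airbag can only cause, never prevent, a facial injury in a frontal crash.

about 1230 cases

p₁ = 0.147, p₀ = 0.0683.
PN = (p₁ − p₀)/p₁ = (0.147 − 0.0683) / 0.147 ≈ 0.53537.
Attributable cases ≈ PN × (exposed cases) = 0.53537 × 2297 ≈ 1229.75.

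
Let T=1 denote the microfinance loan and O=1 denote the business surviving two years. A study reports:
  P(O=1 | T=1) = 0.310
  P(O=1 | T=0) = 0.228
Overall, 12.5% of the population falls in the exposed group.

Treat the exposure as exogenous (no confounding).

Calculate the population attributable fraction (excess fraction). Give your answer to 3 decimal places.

PAF ≈ 0.043

Let p₁ = 0.31, p₀ = 0.228.
Overall risk P(Y=1) = π·p₁ + (1−π)·p₀ = 0.125×0.31 + 0.875×0.228 = 0.23825.
Under exogeneity, PAF = [P(Y=1) − p₀] / P(Y=1).
PAF = (0.23825 − 0.228) / 0.23825 ≈ 0.0430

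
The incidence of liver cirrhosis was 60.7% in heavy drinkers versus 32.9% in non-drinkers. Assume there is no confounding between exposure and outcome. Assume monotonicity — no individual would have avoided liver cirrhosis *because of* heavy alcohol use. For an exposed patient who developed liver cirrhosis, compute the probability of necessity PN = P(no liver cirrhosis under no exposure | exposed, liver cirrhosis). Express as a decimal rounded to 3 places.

PN ≈ 0.458

p₁ = 0.607, p₀ = 0.329.
Under exogeneity and monotonicity, PN = (p₁ − p₀) / p₁.
PN = (0.607 − 0.329) / 0.607 = 0.278 / 0.607 ≈ 0.4580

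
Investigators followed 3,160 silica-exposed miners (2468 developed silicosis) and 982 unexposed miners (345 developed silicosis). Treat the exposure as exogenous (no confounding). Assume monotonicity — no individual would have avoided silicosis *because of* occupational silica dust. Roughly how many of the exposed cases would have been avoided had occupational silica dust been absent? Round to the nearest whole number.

about 1358 cases

p₁ = P(outcome | exposed) = 2468/3160 = 0.78101
p₀ = P(outcome | unexposed) = 345/982 = 0.35132
PN = (p₁ − p₀)/p₁ = (0.78101 − 0.35132) / 0.78101 ≈ 0.55017.
Attributable cases ≈ PN × (exposed cases) = 0.55017 × 2468 ≈ 1357.82.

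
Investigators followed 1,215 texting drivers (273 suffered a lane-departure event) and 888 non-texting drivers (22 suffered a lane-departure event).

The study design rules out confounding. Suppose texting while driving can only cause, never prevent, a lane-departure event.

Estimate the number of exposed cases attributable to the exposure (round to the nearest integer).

p₁ = P(outcome | exposed) = 273/1215 = 0.22469
p₀ = P(outcome | unexposed) = 22/888 = 0.024775
PN = (p₁ − p₀)/p₁ = (0.22469 − 0.024775) / 0.22469 ≈ 0.88974.
Attributable cases ≈ PN × (exposed cases) = 0.88974 × 273 ≈ 242.90.

about 243 cases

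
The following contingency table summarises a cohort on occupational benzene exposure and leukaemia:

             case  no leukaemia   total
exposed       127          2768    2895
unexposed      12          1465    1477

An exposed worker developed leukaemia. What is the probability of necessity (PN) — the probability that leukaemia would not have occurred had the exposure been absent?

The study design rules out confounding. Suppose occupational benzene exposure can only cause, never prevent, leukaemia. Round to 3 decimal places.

p₁ = P(outcome | exposed) = 127/2895 = 0.043869
p₀ = P(outcome | unexposed) = 12/1477 = 0.0081246
Under exogeneity and monotonicity, PN = (p₁ − p₀)/p₁.
PN = (0.043869 − 0.0081246) / 0.043869 ≈ 0.8148

PN ≈ 0.815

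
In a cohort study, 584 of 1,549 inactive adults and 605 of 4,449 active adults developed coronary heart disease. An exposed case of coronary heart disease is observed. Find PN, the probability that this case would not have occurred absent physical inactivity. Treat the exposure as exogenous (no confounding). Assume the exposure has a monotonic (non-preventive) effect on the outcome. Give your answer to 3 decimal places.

PN ≈ 0.639

p₁ = P(outcome | exposed) = 584/1549 = 0.37702
p₀ = P(outcome | unexposed) = 605/4449 = 0.13599
Under exogeneity and monotonicity, PN = (p₁ − p₀) / p₁.
PN = (0.37702 − 0.13599) / 0.37702 = 0.24103 / 0.37702 ≈ 0.6393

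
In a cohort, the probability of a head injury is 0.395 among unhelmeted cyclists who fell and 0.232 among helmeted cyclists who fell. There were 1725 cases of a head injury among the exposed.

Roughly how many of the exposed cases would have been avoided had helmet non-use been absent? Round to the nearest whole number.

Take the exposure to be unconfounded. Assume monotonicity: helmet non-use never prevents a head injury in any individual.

about 712 cases

Let p₁ = 0.395, p₀ = 0.232.
PN = (p₁ − p₀)/p₁ = (0.395 − 0.232) / 0.395 ≈ 0.41266.
Attributable cases ≈ PN × (exposed cases) = 0.41266 × 1725 ≈ 711.84.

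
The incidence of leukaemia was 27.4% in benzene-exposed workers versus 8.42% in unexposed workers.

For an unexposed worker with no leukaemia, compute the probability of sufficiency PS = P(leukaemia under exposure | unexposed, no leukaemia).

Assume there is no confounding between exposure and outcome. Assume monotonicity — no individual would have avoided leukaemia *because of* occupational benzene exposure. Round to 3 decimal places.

PS ≈ 0.207

p₁ = 0.274, p₀ = 0.0842.
Under exogeneity and monotonicity, PS = (p₁ − p₀) / (1 − p₀).
PS = (0.274 − 0.0842) / (1 − 0.0842) = 0.1898 / 0.9158 ≈ 0.2073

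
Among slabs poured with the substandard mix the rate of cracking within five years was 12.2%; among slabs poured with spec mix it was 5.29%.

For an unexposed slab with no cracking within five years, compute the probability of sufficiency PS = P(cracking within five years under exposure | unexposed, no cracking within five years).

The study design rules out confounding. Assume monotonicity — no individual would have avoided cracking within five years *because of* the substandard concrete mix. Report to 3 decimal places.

p₁ = 0.122, p₀ = 0.0529.
Under exogeneity and monotonicity, PS = (p₁ − p₀) / (1 − p₀).
PS = (0.122 − 0.0529) / (1 − 0.0529) = 0.0691 / 0.9471 ≈ 0.0730

PS ≈ 0.073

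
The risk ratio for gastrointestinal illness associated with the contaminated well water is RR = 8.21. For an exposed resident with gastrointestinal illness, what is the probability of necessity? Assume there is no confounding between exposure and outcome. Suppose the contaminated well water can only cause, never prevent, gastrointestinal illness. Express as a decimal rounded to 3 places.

Under exogeneity and monotonicity, PN = (RR − 1) / RR = 1 − 1/RR.
PN = (8.21 − 1) / 8.21 = 7.21 / 8.21 ≈ 0.8782

PN ≈ 0.878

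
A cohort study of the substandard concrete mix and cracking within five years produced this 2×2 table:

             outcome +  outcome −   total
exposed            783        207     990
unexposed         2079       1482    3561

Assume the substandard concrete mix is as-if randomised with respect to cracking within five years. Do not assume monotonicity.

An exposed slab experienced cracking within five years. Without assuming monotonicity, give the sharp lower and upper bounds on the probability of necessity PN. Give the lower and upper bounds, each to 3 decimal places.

0.262 ≤ PN ≤ 0.526

p₁ = P(outcome | exposed) = 783/990 = 0.79091
p₀ = P(outcome | unexposed) = 2079/3561 = 0.58382
Under exogeneity alone the bounds on PN are max{0,(p₁−p₀)/p₁} ≤ PN ≤ min{1,(1−p₀)/p₁}.
  lower = (p₁ − p₀)/p₁ = 0.20708 / 0.79091 ≈ 0.2618
  upper = min{1, (1 − p₀)/p₁} = 0.41618 / 0.79091 ≈ 0.5262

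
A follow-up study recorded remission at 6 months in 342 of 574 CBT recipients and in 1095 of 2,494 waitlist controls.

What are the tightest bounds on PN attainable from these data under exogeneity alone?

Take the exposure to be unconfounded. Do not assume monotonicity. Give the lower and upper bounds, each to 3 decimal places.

0.263 ≤ PN ≤ 0.941

p₁ = P(outcome | exposed) = 342/574 = 0.59582
p₀ = P(outcome | unexposed) = 1095/2494 = 0.43905
Under exogeneity alone the bounds on PN are max{0,(p₁−p₀)/p₁} ≤ PN ≤ min{1,(1−p₀)/p₁}.
  lower = (p₁ − p₀)/p₁ = 0.15677 / 0.59582 ≈ 0.2631
  upper = min{1, (1 − p₀)/p₁} = 0.56095 / 0.59582 ≈ 0.9415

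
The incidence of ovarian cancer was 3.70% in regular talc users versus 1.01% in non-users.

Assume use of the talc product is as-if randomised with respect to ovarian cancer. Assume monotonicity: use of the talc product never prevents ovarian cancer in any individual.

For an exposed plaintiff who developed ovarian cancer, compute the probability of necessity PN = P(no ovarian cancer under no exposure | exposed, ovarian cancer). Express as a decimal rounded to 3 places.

p₁ = 0.037, p₀ = 0.0101.
Under exogeneity and monotonicity, PN = (p₁ − p₀) / p₁.
PN = (0.037 − 0.0101) / 0.037 = 0.0269 / 0.037 ≈ 0.7270

PN ≈ 0.727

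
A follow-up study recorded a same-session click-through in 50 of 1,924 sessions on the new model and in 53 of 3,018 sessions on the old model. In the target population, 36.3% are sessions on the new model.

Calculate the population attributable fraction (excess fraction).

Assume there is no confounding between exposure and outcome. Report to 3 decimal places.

p₁ = P(outcome | exposed) = 50/1924 = 0.025988
p₀ = P(outcome | unexposed) = 53/3018 = 0.017561
Overall risk P(Y=1) = π·p₁ + (1−π)·p₀ = 0.363×0.025988 + 0.637×0.017561 = 0.02062.
Under exogeneity, PAF = [P(Y=1) − p₀] / P(Y=1).
PAF = (0.02062 − 0.017561) / 0.02062 ≈ 0.1483

PAF ≈ 0.148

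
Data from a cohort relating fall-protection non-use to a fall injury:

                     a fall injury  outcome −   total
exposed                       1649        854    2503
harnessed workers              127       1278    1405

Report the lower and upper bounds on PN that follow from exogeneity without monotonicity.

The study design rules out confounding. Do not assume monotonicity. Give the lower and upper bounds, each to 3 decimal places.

p₁ = P(outcome | exposed) = 1649/2503 = 0.65881
p₀ = P(outcome | unexposed) = 127/1405 = 0.090391
Under exogeneity alone the bounds on PN are max{0,(p₁−p₀)/p₁} ≤ PN ≤ min{1,(1−p₀)/p₁}.
  lower = (p₁ − p₀)/p₁ = 0.56842 / 0.65881 ≈ 0.8628
  upper = min{1, (1 − p₀)/p₁} = 0.90961 / 0.65881 ≈ 1.3807 → capped at 1

0.863 ≤ PN ≤ 1.000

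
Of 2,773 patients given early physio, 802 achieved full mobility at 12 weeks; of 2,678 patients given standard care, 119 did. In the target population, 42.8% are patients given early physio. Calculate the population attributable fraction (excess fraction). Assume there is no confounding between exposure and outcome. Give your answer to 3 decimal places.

PAF ≈ 0.702

p₁ = P(outcome | exposed) = 802/2773 = 0.28922
p₀ = P(outcome | unexposed) = 119/2678 = 0.044436
Overall risk P(Y=1) = π·p₁ + (1−π)·p₀ = 0.428×0.28922 + 0.572×0.044436 = 0.1492.
Under exogeneity, PAF = [P(Y=1) − p₀] / P(Y=1).
PAF = (0.1492 − 0.044436) / 0.1492 ≈ 0.7022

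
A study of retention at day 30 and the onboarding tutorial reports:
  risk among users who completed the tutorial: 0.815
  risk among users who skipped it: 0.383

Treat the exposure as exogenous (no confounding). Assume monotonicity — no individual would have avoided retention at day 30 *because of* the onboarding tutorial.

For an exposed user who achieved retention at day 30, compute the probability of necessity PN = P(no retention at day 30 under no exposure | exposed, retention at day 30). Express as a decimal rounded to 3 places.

PN ≈ 0.530

Let p₁ = 0.815, p₀ = 0.383.
Under exogeneity and monotonicity, PN = (p₁ − p₀) / p₁.
PN = (0.815 − 0.383) / 0.815 = 0.432 / 0.815 ≈ 0.5301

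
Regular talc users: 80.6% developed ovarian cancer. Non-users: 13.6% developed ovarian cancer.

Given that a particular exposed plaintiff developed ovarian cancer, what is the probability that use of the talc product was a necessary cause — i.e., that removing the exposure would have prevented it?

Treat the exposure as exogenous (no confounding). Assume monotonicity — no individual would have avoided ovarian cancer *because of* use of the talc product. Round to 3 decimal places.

PN ≈ 0.831

p₁ = 0.806, p₀ = 0.136.
Under exogeneity and monotonicity, PN = (p₁ − p₀) / p₁.
PN = (0.806 − 0.136) / 0.806 = 0.67 / 0.806 ≈ 0.8313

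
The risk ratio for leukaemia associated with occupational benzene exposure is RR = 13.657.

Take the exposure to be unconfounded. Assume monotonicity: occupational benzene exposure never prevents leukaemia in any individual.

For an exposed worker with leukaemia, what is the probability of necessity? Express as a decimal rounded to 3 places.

Under exogeneity and monotonicity, PN = (RR − 1) / RR = 1 − 1/RR.
PN = (13.657 − 1) / 13.657 = 12.66 / 13.657 ≈ 0.9268

PN ≈ 0.927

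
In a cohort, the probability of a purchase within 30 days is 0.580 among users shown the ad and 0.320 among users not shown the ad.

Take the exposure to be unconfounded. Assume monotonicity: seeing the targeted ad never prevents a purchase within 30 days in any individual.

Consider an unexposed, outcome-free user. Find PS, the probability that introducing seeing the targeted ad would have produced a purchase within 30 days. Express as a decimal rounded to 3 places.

PS ≈ 0.382

Let p₁ = 0.58, p₀ = 0.32.
Under exogeneity and monotonicity, PS = (p₁ − p₀) / (1 − p₀).
PS = (0.58 − 0.32) / (1 − 0.32) = 0.26 / 0.68 ≈ 0.3824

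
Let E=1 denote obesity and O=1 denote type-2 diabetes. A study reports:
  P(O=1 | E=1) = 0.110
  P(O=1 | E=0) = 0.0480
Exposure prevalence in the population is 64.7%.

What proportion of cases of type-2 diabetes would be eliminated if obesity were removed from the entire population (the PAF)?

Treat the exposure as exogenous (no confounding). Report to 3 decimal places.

PAF ≈ 0.455

Let p₁ = 0.11, p₀ = 0.048.
Overall risk P(Y=1) = π·p₁ + (1−π)·p₀ = 0.647×0.11 + 0.353×0.048 = 0.088114.
Under exogeneity, PAF = [P(Y=1) − p₀] / P(Y=1).
PAF = (0.088114 − 0.048) / 0.088114 ≈ 0.4553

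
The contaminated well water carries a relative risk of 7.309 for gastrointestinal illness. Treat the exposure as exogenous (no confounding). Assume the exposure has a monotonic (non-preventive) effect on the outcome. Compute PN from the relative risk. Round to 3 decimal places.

PN ≈ 0.863

Under exogeneity and monotonicity, PN = (RR − 1) / RR = 1 − 1/RR.
PN = (7.309 − 1) / 7.309 = 6.309 / 7.309 ≈ 0.8632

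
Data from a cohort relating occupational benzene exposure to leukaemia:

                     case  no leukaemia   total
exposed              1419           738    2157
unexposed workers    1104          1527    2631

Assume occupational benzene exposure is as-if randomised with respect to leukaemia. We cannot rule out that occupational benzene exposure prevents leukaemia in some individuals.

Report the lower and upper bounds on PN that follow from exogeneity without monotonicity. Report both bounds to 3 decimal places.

p₁ = P(outcome | exposed) = 1419/2157 = 0.65786
p₀ = P(outcome | unexposed) = 1104/2631 = 0.41961
Under exogeneity alone the bounds on PN are max{0,(p₁−p₀)/p₁} ≤ PN ≤ min{1,(1−p₀)/p₁}.
  lower = (p₁ − p₀)/p₁ = 0.23825 / 0.65786 ≈ 0.3622
  upper = min{1, (1 − p₀)/p₁} = 0.58039 / 0.65786 ≈ 0.8822

0.362 ≤ PN ≤ 0.882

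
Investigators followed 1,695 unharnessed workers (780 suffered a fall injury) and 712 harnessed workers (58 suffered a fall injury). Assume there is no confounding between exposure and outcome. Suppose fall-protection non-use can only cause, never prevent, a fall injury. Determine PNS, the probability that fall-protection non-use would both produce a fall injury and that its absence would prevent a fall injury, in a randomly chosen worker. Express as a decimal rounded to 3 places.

p₁ = P(outcome | exposed) = 780/1695 = 0.46018
p₀ = P(outcome | unexposed) = 58/712 = 0.081461
Under exogeneity and monotonicity, PNS = p₁ − p₀.
PNS = 0.46018 − 0.081461 = 0.37872

PNS ≈ 0.379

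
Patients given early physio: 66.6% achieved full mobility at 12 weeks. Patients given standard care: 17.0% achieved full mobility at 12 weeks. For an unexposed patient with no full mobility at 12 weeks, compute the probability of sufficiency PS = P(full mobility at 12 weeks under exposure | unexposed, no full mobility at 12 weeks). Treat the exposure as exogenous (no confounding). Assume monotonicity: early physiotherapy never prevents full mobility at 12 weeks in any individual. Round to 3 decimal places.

PS ≈ 0.598

p₁ = 0.666, p₀ = 0.17.
Under exogeneity and monotonicity, PS = (p₁ − p₀) / (1 − p₀).
PS = (0.666 − 0.17) / (1 − 0.17) = 0.496 / 0.83 ≈ 0.5976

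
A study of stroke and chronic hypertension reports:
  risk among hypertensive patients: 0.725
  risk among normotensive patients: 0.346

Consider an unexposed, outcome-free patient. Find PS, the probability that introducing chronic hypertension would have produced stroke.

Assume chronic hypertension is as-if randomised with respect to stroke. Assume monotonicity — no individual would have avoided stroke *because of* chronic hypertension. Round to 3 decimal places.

Let p₁ = 0.725, p₀ = 0.346.
Under exogeneity and monotonicity, PS = (p₁ − p₀) / (1 − p₀).
PS = (0.725 − 0.346) / (1 − 0.346) = 0.379 / 0.654 ≈ 0.5795

PS ≈ 0.580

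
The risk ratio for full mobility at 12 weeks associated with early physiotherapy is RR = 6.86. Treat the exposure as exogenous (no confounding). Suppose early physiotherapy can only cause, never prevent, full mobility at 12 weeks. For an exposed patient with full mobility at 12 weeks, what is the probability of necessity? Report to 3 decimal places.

PN ≈ 0.854

Under exogeneity and monotonicity, PN = (RR − 1) / RR = 1 − 1/RR.
PN = (6.86 − 1) / 6.86 = 5.86 / 6.86 ≈ 0.8542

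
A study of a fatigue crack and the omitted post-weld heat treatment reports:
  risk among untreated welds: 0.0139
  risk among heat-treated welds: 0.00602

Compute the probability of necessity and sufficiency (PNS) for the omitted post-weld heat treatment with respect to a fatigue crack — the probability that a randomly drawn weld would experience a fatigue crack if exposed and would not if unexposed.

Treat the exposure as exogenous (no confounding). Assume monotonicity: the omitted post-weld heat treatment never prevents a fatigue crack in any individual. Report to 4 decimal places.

Let p₁ = 0.0139, p₀ = 0.00602.
Under exogeneity and monotonicity, PNS = p₁ − p₀.
PNS = 0.0139 − 0.00602 = 0.00788

PNS ≈ 0.0079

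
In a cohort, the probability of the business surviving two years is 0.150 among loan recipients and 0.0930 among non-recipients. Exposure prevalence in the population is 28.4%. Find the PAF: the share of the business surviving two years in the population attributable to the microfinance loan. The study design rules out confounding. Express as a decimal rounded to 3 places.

Let p₁ = 0.15, p₀ = 0.093.
Overall risk P(Y=1) = π·p₁ + (1−π)·p₀ = 0.284×0.15 + 0.716×0.093 = 0.10919.
Under exogeneity, PAF = [P(Y=1) − p₀] / P(Y=1).
PAF = (0.10919 − 0.093) / 0.10919 ≈ 0.1483

PAF ≈ 0.148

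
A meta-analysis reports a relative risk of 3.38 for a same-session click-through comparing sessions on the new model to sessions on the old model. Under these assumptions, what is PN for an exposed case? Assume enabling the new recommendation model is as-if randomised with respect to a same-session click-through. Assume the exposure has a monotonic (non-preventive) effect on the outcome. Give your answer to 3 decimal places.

Under exogeneity and monotonicity, PN = (RR − 1) / RR = 1 − 1/RR.
PN = (3.38 − 1) / 3.38 = 2.38 / 3.38 ≈ 0.7041

PN ≈ 0.704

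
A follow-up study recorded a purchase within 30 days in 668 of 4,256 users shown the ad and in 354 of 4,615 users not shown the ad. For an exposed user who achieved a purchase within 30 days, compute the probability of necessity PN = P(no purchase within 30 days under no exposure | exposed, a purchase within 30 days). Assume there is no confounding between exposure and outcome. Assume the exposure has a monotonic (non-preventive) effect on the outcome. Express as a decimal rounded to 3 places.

p₁ = P(outcome | exposed) = 668/4256 = 0.15695
p₀ = P(outcome | unexposed) = 354/4615 = 0.076706
Under exogeneity and monotonicity, PN = (p₁ − p₀) / p₁.
PN = (0.15695 − 0.076706) / 0.15695 = 0.080248 / 0.15695 ≈ 0.5113

PN ≈ 0.511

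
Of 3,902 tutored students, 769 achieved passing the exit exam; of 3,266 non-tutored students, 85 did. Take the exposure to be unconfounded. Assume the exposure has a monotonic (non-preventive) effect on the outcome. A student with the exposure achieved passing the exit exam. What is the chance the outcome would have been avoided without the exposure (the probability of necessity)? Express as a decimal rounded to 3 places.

p₁ = P(outcome | exposed) = 769/3902 = 0.19708
p₀ = P(outcome | unexposed) = 85/3266 = 0.026026
Under exogeneity and monotonicity, PN = (p₁ − p₀) / p₁.
PN = (0.19708 − 0.026026) / 0.19708 = 0.17105 / 0.19708 ≈ 0.8679

PN ≈ 0.868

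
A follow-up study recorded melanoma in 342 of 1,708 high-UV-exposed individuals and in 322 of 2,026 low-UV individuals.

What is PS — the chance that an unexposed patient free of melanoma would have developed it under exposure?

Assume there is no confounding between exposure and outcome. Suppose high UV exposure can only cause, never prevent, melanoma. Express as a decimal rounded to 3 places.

PS ≈ 0.049

p₁ = P(outcome | exposed) = 342/1708 = 0.20023
p₀ = P(outcome | unexposed) = 322/2026 = 0.15893
Under exogeneity and monotonicity, PS = (p₁ − p₀) / (1 − p₀).
PS = (0.20023 − 0.15893) / (1 − 0.15893) = 0.0413 / 0.84107 ≈ 0.0491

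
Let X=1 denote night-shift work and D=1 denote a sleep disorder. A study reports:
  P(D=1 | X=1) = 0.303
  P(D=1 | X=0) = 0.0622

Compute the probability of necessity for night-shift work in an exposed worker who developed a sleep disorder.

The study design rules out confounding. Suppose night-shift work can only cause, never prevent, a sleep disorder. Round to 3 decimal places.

PN ≈ 0.795

Let p₁ = 0.303, p₀ = 0.0622.
Under exogeneity and monotonicity, PN = (p₁ − p₀) / p₁.
PN = (0.303 − 0.0622) / 0.303 = 0.2408 / 0.303 ≈ 0.7947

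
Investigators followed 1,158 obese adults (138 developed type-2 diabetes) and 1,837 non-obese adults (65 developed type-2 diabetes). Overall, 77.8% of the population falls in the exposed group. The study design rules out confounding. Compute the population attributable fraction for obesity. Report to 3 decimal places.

PAF ≈ 0.648

p₁ = P(outcome | exposed) = 138/1158 = 0.11917
p₀ = P(outcome | unexposed) = 65/1837 = 0.035384
Overall risk P(Y=1) = π·p₁ + (1−π)·p₀ = 0.778×0.11917 + 0.222×0.035384 = 0.10057.
Under exogeneity, PAF = [P(Y=1) − p₀] / P(Y=1).
PAF = (0.10057 − 0.035384) / 0.10057 ≈ 0.6482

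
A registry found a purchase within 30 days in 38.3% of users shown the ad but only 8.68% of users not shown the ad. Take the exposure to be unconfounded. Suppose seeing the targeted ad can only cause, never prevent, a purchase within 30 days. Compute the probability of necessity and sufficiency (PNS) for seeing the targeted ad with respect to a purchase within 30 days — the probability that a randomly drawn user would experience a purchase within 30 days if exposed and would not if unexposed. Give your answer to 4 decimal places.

p₁ = 0.383, p₀ = 0.0868.
Under exogeneity and monotonicity, PNS = p₁ − p₀.
PNS = 0.383 − 0.0868 = 0.2962

PNS ≈ 0.2962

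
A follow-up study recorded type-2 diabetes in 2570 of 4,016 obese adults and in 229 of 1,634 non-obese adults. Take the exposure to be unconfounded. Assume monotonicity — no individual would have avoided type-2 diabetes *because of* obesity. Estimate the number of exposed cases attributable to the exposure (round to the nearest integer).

p₁ = P(outcome | exposed) = 2570/4016 = 0.63994
p₀ = P(outcome | unexposed) = 229/1634 = 0.14015
PN = (p₁ − p₀)/p₁ = (0.63994 − 0.14015) / 0.63994 ≈ 0.78100.
Attributable cases ≈ PN × (exposed cases) = 0.78100 × 2570 ≈ 2007.17.

about 2007 cases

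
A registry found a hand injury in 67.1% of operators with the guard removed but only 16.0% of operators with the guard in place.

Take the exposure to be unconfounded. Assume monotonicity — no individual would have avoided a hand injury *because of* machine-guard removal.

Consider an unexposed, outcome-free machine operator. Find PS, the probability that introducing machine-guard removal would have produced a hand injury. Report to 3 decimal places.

PS ≈ 0.608

p₁ = 0.671, p₀ = 0.16.
Under exogeneity and monotonicity, PS = (p₁ − p₀) / (1 − p₀).
PS = (0.671 − 0.16) / (1 − 0.16) = 0.511 / 0.84 ≈ 0.6083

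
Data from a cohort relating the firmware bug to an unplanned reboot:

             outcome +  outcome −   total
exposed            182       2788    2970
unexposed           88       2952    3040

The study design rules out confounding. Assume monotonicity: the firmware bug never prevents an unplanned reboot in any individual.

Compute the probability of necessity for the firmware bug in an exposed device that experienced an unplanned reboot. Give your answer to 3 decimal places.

p₁ = P(outcome | exposed) = 182/2970 = 0.061279
p₀ = P(outcome | unexposed) = 88/3040 = 0.028947
Under exogeneity and monotonicity, PN = (p₁ − p₀)/p₁.
PN = (0.061279 − 0.028947) / 0.061279 ≈ 0.5276

PN ≈ 0.528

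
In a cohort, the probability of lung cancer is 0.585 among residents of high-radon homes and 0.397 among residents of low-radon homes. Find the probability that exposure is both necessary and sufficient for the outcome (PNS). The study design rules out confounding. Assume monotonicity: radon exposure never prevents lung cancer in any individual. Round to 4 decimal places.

PNS ≈ 0.1880

Let p₁ = 0.585, p₀ = 0.397.
Under exogeneity and monotonicity, PNS = p₁ − p₀.
PNS = 0.585 − 0.397 = 0.188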